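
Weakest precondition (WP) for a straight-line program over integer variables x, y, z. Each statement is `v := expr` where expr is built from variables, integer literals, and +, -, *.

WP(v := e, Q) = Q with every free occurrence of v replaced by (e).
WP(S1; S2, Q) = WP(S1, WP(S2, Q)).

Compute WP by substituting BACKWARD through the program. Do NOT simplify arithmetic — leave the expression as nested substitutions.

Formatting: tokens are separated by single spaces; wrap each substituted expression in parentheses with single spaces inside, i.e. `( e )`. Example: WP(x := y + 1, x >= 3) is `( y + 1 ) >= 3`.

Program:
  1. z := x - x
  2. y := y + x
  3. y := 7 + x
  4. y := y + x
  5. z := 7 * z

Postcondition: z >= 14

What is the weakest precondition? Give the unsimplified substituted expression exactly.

Answer: ( 7 * ( x - x ) ) >= 14

Derivation:
post: z >= 14
stmt 5: z := 7 * z  -- replace 1 occurrence(s) of z with (7 * z)
  => ( 7 * z ) >= 14
stmt 4: y := y + x  -- replace 0 occurrence(s) of y with (y + x)
  => ( 7 * z ) >= 14
stmt 3: y := 7 + x  -- replace 0 occurrence(s) of y with (7 + x)
  => ( 7 * z ) >= 14
stmt 2: y := y + x  -- replace 0 occurrence(s) of y with (y + x)
  => ( 7 * z ) >= 14
stmt 1: z := x - x  -- replace 1 occurrence(s) of z with (x - x)
  => ( 7 * ( x - x ) ) >= 14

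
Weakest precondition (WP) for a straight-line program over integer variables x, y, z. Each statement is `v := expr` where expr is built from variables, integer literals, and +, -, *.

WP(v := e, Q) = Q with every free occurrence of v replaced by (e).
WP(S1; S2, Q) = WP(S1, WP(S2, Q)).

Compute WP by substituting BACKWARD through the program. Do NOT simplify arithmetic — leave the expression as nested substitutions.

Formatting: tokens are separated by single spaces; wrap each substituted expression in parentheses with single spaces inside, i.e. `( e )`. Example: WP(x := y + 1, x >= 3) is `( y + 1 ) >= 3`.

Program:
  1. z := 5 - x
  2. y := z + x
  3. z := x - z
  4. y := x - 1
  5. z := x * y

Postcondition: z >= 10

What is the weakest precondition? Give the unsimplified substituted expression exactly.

Answer: ( x * ( x - 1 ) ) >= 10

Derivation:
post: z >= 10
stmt 5: z := x * y  -- replace 1 occurrence(s) of z with (x * y)
  => ( x * y ) >= 10
stmt 4: y := x - 1  -- replace 1 occurrence(s) of y with (x - 1)
  => ( x * ( x - 1 ) ) >= 10
stmt 3: z := x - z  -- replace 0 occurrence(s) of z with (x - z)
  => ( x * ( x - 1 ) ) >= 10
stmt 2: y := z + x  -- replace 0 occurrence(s) of y with (z + x)
  => ( x * ( x - 1 ) ) >= 10
stmt 1: z := 5 - x  -- replace 0 occurrence(s) of z with (5 - x)
  => ( x * ( x - 1 ) ) >= 10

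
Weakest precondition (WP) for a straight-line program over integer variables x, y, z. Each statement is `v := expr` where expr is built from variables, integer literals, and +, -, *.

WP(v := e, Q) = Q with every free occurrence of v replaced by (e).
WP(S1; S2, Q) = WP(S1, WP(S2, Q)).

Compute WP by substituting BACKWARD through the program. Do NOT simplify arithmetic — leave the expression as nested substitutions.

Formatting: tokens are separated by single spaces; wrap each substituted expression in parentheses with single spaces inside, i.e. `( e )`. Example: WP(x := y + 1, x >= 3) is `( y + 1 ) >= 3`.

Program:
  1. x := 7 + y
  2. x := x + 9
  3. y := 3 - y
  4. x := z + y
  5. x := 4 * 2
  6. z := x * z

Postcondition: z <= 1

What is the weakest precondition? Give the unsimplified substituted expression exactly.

post: z <= 1
stmt 6: z := x * z  -- replace 1 occurrence(s) of z with (x * z)
  => ( x * z ) <= 1
stmt 5: x := 4 * 2  -- replace 1 occurrence(s) of x with (4 * 2)
  => ( ( 4 * 2 ) * z ) <= 1
stmt 4: x := z + y  -- replace 0 occurrence(s) of x with (z + y)
  => ( ( 4 * 2 ) * z ) <= 1
stmt 3: y := 3 - y  -- replace 0 occurrence(s) of y with (3 - y)
  => ( ( 4 * 2 ) * z ) <= 1
stmt 2: x := x + 9  -- replace 0 occurrence(s) of x with (x + 9)
  => ( ( 4 * 2 ) * z ) <= 1
stmt 1: x := 7 + y  -- replace 0 occurrence(s) of x with (7 + y)
  => ( ( 4 * 2 ) * z ) <= 1

Answer: ( ( 4 * 2 ) * z ) <= 1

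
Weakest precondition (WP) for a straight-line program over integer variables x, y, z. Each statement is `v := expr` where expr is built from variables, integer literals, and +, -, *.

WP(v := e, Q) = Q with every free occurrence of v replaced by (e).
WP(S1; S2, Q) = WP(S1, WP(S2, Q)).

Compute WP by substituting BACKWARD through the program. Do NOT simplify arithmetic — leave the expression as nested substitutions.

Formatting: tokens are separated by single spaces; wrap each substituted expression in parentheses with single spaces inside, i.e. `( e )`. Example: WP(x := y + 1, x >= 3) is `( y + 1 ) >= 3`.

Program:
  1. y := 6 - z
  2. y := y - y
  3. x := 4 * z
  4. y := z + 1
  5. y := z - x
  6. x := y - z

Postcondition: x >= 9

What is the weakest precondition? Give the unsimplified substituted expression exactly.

post: x >= 9
stmt 6: x := y - z  -- replace 1 occurrence(s) of x with (y - z)
  => ( y - z ) >= 9
stmt 5: y := z - x  -- replace 1 occurrence(s) of y with (z - x)
  => ( ( z - x ) - z ) >= 9
stmt 4: y := z + 1  -- replace 0 occurrence(s) of y with (z + 1)
  => ( ( z - x ) - z ) >= 9
stmt 3: x := 4 * z  -- replace 1 occurrence(s) of x with (4 * z)
  => ( ( z - ( 4 * z ) ) - z ) >= 9
stmt 2: y := y - y  -- replace 0 occurrence(s) of y with (y - y)
  => ( ( z - ( 4 * z ) ) - z ) >= 9
stmt 1: y := 6 - z  -- replace 0 occurrence(s) of y with (6 - z)
  => ( ( z - ( 4 * z ) ) - z ) >= 9

Answer: ( ( z - ( 4 * z ) ) - z ) >= 9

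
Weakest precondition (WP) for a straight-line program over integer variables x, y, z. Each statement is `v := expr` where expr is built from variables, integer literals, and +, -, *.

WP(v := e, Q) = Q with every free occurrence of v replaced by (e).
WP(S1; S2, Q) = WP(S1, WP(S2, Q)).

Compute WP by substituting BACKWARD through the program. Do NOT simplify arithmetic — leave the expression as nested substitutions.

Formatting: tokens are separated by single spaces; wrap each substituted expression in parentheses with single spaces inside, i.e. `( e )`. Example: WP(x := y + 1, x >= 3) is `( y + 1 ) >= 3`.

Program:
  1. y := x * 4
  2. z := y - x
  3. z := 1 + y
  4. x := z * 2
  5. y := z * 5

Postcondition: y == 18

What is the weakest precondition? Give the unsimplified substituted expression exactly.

Answer: ( ( 1 + ( x * 4 ) ) * 5 ) == 18

Derivation:
post: y == 18
stmt 5: y := z * 5  -- replace 1 occurrence(s) of y with (z * 5)
  => ( z * 5 ) == 18
stmt 4: x := z * 2  -- replace 0 occurrence(s) of x with (z * 2)
  => ( z * 5 ) == 18
stmt 3: z := 1 + y  -- replace 1 occurrence(s) of z with (1 + y)
  => ( ( 1 + y ) * 5 ) == 18
stmt 2: z := y - x  -- replace 0 occurrence(s) of z with (y - x)
  => ( ( 1 + y ) * 5 ) == 18
stmt 1: y := x * 4  -- replace 1 occurrence(s) of y with (x * 4)
  => ( ( 1 + ( x * 4 ) ) * 5 ) == 18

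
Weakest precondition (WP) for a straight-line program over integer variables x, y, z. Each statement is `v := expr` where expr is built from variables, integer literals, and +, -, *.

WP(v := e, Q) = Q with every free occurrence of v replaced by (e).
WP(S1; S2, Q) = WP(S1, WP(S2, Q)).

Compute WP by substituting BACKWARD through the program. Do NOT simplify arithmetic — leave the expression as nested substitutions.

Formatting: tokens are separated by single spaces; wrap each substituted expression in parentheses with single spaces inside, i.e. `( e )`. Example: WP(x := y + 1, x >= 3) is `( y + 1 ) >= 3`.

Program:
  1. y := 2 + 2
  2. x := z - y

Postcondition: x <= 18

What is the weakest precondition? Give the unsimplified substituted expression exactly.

post: x <= 18
stmt 2: x := z - y  -- replace 1 occurrence(s) of x with (z - y)
  => ( z - y ) <= 18
stmt 1: y := 2 + 2  -- replace 1 occurrence(s) of y with (2 + 2)
  => ( z - ( 2 + 2 ) ) <= 18

Answer: ( z - ( 2 + 2 ) ) <= 18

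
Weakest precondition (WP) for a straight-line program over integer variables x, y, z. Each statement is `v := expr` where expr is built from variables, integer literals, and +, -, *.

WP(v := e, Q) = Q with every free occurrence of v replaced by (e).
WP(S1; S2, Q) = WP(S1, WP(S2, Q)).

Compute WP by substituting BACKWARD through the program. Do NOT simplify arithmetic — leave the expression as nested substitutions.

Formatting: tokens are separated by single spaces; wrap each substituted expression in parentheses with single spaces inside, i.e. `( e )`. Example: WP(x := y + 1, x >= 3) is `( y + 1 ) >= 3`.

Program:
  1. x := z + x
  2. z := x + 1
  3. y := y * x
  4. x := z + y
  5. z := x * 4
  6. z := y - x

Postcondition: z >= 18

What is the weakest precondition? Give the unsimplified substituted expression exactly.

post: z >= 18
stmt 6: z := y - x  -- replace 1 occurrence(s) of z with (y - x)
  => ( y - x ) >= 18
stmt 5: z := x * 4  -- replace 0 occurrence(s) of z with (x * 4)
  => ( y - x ) >= 18
stmt 4: x := z + y  -- replace 1 occurrence(s) of x with (z + y)
  => ( y - ( z + y ) ) >= 18
stmt 3: y := y * x  -- replace 2 occurrence(s) of y with (y * x)
  => ( ( y * x ) - ( z + ( y * x ) ) ) >= 18
stmt 2: z := x + 1  -- replace 1 occurrence(s) of z with (x + 1)
  => ( ( y * x ) - ( ( x + 1 ) + ( y * x ) ) ) >= 18
stmt 1: x := z + x  -- replace 3 occurrence(s) of x with (z + x)
  => ( ( y * ( z + x ) ) - ( ( ( z + x ) + 1 ) + ( y * ( z + x ) ) ) ) >= 18

Answer: ( ( y * ( z + x ) ) - ( ( ( z + x ) + 1 ) + ( y * ( z + x ) ) ) ) >= 18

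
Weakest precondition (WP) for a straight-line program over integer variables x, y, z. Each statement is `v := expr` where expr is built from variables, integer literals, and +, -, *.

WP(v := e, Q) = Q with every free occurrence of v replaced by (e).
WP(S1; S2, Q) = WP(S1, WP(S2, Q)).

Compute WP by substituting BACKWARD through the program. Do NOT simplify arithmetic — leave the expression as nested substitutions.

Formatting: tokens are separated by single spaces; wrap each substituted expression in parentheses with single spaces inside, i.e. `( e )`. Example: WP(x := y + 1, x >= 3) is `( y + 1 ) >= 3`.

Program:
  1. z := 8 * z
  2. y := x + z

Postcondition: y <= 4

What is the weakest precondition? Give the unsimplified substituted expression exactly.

Answer: ( x + ( 8 * z ) ) <= 4

Derivation:
post: y <= 4
stmt 2: y := x + z  -- replace 1 occurrence(s) of y with (x + z)
  => ( x + z ) <= 4
stmt 1: z := 8 * z  -- replace 1 occurrence(s) of z with (8 * z)
  => ( x + ( 8 * z ) ) <= 4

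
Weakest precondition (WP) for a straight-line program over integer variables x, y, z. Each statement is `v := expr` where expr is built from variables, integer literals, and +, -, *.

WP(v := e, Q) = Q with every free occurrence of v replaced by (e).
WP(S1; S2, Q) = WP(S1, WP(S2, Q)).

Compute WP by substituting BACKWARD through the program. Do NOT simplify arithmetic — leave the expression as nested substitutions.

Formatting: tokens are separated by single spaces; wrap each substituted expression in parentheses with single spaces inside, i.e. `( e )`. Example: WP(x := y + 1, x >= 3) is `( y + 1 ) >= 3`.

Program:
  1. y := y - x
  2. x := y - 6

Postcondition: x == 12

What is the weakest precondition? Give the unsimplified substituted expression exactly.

Answer: ( ( y - x ) - 6 ) == 12

Derivation:
post: x == 12
stmt 2: x := y - 6  -- replace 1 occurrence(s) of x with (y - 6)
  => ( y - 6 ) == 12
stmt 1: y := y - x  -- replace 1 occurrence(s) of y with (y - x)
  => ( ( y - x ) - 6 ) == 12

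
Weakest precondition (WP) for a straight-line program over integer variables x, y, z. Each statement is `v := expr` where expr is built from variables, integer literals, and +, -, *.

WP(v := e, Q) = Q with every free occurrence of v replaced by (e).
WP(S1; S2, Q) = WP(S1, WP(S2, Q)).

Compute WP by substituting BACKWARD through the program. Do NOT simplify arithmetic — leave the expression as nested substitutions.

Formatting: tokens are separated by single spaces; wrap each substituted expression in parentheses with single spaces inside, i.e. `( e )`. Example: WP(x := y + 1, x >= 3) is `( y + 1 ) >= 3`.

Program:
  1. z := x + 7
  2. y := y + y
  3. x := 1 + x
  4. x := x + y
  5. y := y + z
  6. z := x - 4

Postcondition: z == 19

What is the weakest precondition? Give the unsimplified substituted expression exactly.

Answer: ( ( ( 1 + x ) + ( y + y ) ) - 4 ) == 19

Derivation:
post: z == 19
stmt 6: z := x - 4  -- replace 1 occurrence(s) of z with (x - 4)
  => ( x - 4 ) == 19
stmt 5: y := y + z  -- replace 0 occurrence(s) of y with (y + z)
  => ( x - 4 ) == 19
stmt 4: x := x + y  -- replace 1 occurrence(s) of x with (x + y)
  => ( ( x + y ) - 4 ) == 19
stmt 3: x := 1 + x  -- replace 1 occurrence(s) of x with (1 + x)
  => ( ( ( 1 + x ) + y ) - 4 ) == 19
stmt 2: y := y + y  -- replace 1 occurrence(s) of y with (y + y)
  => ( ( ( 1 + x ) + ( y + y ) ) - 4 ) == 19
stmt 1: z := x + 7  -- replace 0 occurrence(s) of z with (x + 7)
  => ( ( ( 1 + x ) + ( y + y ) ) - 4 ) == 19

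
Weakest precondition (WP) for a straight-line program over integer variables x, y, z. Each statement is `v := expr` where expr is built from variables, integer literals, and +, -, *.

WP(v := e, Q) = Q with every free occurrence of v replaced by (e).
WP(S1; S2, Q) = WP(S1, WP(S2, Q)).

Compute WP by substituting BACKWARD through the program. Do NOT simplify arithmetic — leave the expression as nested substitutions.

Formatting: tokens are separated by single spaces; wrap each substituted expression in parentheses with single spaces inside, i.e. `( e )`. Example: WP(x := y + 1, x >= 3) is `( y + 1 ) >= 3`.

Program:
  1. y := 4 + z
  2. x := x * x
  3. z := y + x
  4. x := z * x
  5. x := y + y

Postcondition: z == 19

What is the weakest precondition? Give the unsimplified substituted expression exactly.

Answer: ( ( 4 + z ) + ( x * x ) ) == 19

Derivation:
post: z == 19
stmt 5: x := y + y  -- replace 0 occurrence(s) of x with (y + y)
  => z == 19
stmt 4: x := z * x  -- replace 0 occurrence(s) of x with (z * x)
  => z == 19
stmt 3: z := y + x  -- replace 1 occurrence(s) of z with (y + x)
  => ( y + x ) == 19
stmt 2: x := x * x  -- replace 1 occurrence(s) of x with (x * x)
  => ( y + ( x * x ) ) == 19
stmt 1: y := 4 + z  -- replace 1 occurrence(s) of y with (4 + z)
  => ( ( 4 + z ) + ( x * x ) ) == 19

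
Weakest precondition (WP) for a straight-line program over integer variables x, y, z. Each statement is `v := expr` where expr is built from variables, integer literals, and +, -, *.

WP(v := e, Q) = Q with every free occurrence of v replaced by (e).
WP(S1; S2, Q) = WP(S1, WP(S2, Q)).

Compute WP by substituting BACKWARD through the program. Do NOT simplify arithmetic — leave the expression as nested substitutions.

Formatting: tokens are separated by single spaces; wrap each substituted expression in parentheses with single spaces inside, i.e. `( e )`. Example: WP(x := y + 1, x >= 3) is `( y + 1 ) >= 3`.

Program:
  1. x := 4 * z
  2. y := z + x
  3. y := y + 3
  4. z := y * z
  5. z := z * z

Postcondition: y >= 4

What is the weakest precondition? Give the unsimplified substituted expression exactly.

Answer: ( ( z + ( 4 * z ) ) + 3 ) >= 4

Derivation:
post: y >= 4
stmt 5: z := z * z  -- replace 0 occurrence(s) of z with (z * z)
  => y >= 4
stmt 4: z := y * z  -- replace 0 occurrence(s) of z with (y * z)
  => y >= 4
stmt 3: y := y + 3  -- replace 1 occurrence(s) of y with (y + 3)
  => ( y + 3 ) >= 4
stmt 2: y := z + x  -- replace 1 occurrence(s) of y with (z + x)
  => ( ( z + x ) + 3 ) >= 4
stmt 1: x := 4 * z  -- replace 1 occurrence(s) of x with (4 * z)
  => ( ( z + ( 4 * z ) ) + 3 ) >= 4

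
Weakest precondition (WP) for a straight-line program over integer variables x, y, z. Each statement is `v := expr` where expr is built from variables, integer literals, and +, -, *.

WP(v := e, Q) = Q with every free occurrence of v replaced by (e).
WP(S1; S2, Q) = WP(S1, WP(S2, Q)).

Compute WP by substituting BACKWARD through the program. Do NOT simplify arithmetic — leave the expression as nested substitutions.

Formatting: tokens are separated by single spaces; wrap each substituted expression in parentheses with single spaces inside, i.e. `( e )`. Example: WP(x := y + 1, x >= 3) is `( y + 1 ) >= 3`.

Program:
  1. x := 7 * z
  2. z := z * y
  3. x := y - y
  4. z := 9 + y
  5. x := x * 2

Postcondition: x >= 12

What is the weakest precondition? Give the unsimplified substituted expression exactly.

post: x >= 12
stmt 5: x := x * 2  -- replace 1 occurrence(s) of x with (x * 2)
  => ( x * 2 ) >= 12
stmt 4: z := 9 + y  -- replace 0 occurrence(s) of z with (9 + y)
  => ( x * 2 ) >= 12
stmt 3: x := y - y  -- replace 1 occurrence(s) of x with (y - y)
  => ( ( y - y ) * 2 ) >= 12
stmt 2: z := z * y  -- replace 0 occurrence(s) of z with (z * y)
  => ( ( y - y ) * 2 ) >= 12
stmt 1: x := 7 * z  -- replace 0 occurrence(s) of x with (7 * z)
  => ( ( y - y ) * 2 ) >= 12

Answer: ( ( y - y ) * 2 ) >= 12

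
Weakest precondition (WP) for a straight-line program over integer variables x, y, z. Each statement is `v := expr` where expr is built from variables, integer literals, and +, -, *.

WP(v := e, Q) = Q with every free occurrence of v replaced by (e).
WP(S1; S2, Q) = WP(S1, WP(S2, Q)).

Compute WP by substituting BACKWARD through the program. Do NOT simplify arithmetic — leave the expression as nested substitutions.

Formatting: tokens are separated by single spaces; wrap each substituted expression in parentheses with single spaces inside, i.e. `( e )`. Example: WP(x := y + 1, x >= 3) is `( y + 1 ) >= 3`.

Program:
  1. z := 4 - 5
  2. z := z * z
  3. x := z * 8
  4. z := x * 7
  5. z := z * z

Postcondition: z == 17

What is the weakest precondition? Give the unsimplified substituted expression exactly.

post: z == 17
stmt 5: z := z * z  -- replace 1 occurrence(s) of z with (z * z)
  => ( z * z ) == 17
stmt 4: z := x * 7  -- replace 2 occurrence(s) of z with (x * 7)
  => ( ( x * 7 ) * ( x * 7 ) ) == 17
stmt 3: x := z * 8  -- replace 2 occurrence(s) of x with (z * 8)
  => ( ( ( z * 8 ) * 7 ) * ( ( z * 8 ) * 7 ) ) == 17
stmt 2: z := z * z  -- replace 2 occurrence(s) of z with (z * z)
  => ( ( ( ( z * z ) * 8 ) * 7 ) * ( ( ( z * z ) * 8 ) * 7 ) ) == 17
stmt 1: z := 4 - 5  -- replace 4 occurrence(s) of z with (4 - 5)
  => ( ( ( ( ( 4 - 5 ) * ( 4 - 5 ) ) * 8 ) * 7 ) * ( ( ( ( 4 - 5 ) * ( 4 - 5 ) ) * 8 ) * 7 ) ) == 17

Answer: ( ( ( ( ( 4 - 5 ) * ( 4 - 5 ) ) * 8 ) * 7 ) * ( ( ( ( 4 - 5 ) * ( 4 - 5 ) ) * 8 ) * 7 ) ) == 17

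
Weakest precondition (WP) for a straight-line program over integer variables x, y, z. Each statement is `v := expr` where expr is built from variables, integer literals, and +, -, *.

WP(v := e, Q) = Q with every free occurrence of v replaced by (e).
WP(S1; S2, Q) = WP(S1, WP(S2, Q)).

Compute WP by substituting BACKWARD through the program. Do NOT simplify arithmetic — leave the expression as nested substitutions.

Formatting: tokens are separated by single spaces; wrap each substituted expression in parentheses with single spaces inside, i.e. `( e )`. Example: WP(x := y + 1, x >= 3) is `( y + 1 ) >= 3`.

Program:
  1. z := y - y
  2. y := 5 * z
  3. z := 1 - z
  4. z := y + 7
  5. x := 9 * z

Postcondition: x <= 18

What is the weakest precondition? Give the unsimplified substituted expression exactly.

post: x <= 18
stmt 5: x := 9 * z  -- replace 1 occurrence(s) of x with (9 * z)
  => ( 9 * z ) <= 18
stmt 4: z := y + 7  -- replace 1 occurrence(s) of z with (y + 7)
  => ( 9 * ( y + 7 ) ) <= 18
stmt 3: z := 1 - z  -- replace 0 occurrence(s) of z with (1 - z)
  => ( 9 * ( y + 7 ) ) <= 18
stmt 2: y := 5 * z  -- replace 1 occurrence(s) of y with (5 * z)
  => ( 9 * ( ( 5 * z ) + 7 ) ) <= 18
stmt 1: z := y - y  -- replace 1 occurrence(s) of z with (y - y)
  => ( 9 * ( ( 5 * ( y - y ) ) + 7 ) ) <= 18

Answer: ( 9 * ( ( 5 * ( y - y ) ) + 7 ) ) <= 18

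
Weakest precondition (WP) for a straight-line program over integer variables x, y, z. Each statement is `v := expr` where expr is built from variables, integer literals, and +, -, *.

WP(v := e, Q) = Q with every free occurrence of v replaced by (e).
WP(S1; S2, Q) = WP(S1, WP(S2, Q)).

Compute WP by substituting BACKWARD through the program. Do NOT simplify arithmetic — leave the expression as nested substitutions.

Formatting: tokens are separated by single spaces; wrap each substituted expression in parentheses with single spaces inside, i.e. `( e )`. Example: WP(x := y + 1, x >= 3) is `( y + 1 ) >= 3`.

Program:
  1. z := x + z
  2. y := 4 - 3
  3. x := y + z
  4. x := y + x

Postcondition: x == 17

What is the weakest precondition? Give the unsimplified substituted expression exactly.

post: x == 17
stmt 4: x := y + x  -- replace 1 occurrence(s) of x with (y + x)
  => ( y + x ) == 17
stmt 3: x := y + z  -- replace 1 occurrence(s) of x with (y + z)
  => ( y + ( y + z ) ) == 17
stmt 2: y := 4 - 3  -- replace 2 occurrence(s) of y with (4 - 3)
  => ( ( 4 - 3 ) + ( ( 4 - 3 ) + z ) ) == 17
stmt 1: z := x + z  -- replace 1 occurrence(s) of z with (x + z)
  => ( ( 4 - 3 ) + ( ( 4 - 3 ) + ( x + z ) ) ) == 17

Answer: ( ( 4 - 3 ) + ( ( 4 - 3 ) + ( x + z ) ) ) == 17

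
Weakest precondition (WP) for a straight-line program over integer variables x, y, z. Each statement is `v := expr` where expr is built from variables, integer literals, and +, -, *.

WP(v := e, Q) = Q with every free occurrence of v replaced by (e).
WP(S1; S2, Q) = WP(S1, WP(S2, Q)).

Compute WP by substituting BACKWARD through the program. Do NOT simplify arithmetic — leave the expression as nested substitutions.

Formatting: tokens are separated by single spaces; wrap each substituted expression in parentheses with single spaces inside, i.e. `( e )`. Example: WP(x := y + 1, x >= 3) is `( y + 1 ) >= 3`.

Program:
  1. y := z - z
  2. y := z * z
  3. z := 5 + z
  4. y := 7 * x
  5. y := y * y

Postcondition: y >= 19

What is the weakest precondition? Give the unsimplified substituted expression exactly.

Answer: ( ( 7 * x ) * ( 7 * x ) ) >= 19

Derivation:
post: y >= 19
stmt 5: y := y * y  -- replace 1 occurrence(s) of y with (y * y)
  => ( y * y ) >= 19
stmt 4: y := 7 * x  -- replace 2 occurrence(s) of y with (7 * x)
  => ( ( 7 * x ) * ( 7 * x ) ) >= 19
stmt 3: z := 5 + z  -- replace 0 occurrence(s) of z with (5 + z)
  => ( ( 7 * x ) * ( 7 * x ) ) >= 19
stmt 2: y := z * z  -- replace 0 occurrence(s) of y with (z * z)
  => ( ( 7 * x ) * ( 7 * x ) ) >= 19
stmt 1: y := z - z  -- replace 0 occurrence(s) of y with (z - z)
  => ( ( 7 * x ) * ( 7 * x ) ) >= 19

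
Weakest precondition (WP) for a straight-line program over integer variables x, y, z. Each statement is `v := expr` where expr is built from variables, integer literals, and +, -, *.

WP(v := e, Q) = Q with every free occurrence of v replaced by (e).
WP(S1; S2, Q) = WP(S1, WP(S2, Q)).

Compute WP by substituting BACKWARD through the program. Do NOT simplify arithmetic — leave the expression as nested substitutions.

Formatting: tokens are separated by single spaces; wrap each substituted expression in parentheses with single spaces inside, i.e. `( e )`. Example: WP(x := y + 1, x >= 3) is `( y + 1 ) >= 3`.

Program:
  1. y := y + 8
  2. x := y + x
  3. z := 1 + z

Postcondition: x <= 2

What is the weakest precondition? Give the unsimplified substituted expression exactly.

post: x <= 2
stmt 3: z := 1 + z  -- replace 0 occurrence(s) of z with (1 + z)
  => x <= 2
stmt 2: x := y + x  -- replace 1 occurrence(s) of x with (y + x)
  => ( y + x ) <= 2
stmt 1: y := y + 8  -- replace 1 occurrence(s) of y with (y + 8)
  => ( ( y + 8 ) + x ) <= 2

Answer: ( ( y + 8 ) + x ) <= 2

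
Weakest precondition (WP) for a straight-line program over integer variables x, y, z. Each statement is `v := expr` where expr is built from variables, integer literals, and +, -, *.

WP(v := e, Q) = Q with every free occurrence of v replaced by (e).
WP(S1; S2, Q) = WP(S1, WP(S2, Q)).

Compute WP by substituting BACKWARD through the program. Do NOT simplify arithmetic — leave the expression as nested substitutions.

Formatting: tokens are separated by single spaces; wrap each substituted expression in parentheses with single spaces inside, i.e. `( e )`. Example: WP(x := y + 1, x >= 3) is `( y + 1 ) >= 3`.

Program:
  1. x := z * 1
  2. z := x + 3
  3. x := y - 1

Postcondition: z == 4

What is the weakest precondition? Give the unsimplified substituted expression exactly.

Answer: ( ( z * 1 ) + 3 ) == 4

Derivation:
post: z == 4
stmt 3: x := y - 1  -- replace 0 occurrence(s) of x with (y - 1)
  => z == 4
stmt 2: z := x + 3  -- replace 1 occurrence(s) of z with (x + 3)
  => ( x + 3 ) == 4
stmt 1: x := z * 1  -- replace 1 occurrence(s) of x with (z * 1)
  => ( ( z * 1 ) + 3 ) == 4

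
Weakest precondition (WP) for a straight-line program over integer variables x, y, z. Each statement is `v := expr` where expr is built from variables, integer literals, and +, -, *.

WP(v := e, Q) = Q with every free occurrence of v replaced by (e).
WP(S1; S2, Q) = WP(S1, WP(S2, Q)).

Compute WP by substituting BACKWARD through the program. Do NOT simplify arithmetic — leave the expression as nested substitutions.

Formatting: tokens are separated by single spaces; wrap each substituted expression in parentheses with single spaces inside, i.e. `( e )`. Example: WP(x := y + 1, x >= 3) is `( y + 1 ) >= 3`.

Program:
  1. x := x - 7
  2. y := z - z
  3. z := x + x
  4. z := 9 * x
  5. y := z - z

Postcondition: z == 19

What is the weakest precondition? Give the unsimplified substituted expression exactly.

post: z == 19
stmt 5: y := z - z  -- replace 0 occurrence(s) of y with (z - z)
  => z == 19
stmt 4: z := 9 * x  -- replace 1 occurrence(s) of z with (9 * x)
  => ( 9 * x ) == 19
stmt 3: z := x + x  -- replace 0 occurrence(s) of z with (x + x)
  => ( 9 * x ) == 19
stmt 2: y := z - z  -- replace 0 occurrence(s) of y with (z - z)
  => ( 9 * x ) == 19
stmt 1: x := x - 7  -- replace 1 occurrence(s) of x with (x - 7)
  => ( 9 * ( x - 7 ) ) == 19

Answer: ( 9 * ( x - 7 ) ) == 19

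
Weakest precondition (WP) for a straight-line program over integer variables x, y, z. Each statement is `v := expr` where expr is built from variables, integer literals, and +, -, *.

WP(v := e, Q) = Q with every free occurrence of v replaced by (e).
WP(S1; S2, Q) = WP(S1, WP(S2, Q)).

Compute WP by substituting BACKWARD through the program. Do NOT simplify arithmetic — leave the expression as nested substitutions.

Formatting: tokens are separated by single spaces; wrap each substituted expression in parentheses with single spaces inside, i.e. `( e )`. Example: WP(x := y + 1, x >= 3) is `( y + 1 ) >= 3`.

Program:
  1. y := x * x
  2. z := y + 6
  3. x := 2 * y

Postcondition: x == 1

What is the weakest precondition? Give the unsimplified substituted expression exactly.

post: x == 1
stmt 3: x := 2 * y  -- replace 1 occurrence(s) of x with (2 * y)
  => ( 2 * y ) == 1
stmt 2: z := y + 6  -- replace 0 occurrence(s) of z with (y + 6)
  => ( 2 * y ) == 1
stmt 1: y := x * x  -- replace 1 occurrence(s) of y with (x * x)
  => ( 2 * ( x * x ) ) == 1

Answer: ( 2 * ( x * x ) ) == 1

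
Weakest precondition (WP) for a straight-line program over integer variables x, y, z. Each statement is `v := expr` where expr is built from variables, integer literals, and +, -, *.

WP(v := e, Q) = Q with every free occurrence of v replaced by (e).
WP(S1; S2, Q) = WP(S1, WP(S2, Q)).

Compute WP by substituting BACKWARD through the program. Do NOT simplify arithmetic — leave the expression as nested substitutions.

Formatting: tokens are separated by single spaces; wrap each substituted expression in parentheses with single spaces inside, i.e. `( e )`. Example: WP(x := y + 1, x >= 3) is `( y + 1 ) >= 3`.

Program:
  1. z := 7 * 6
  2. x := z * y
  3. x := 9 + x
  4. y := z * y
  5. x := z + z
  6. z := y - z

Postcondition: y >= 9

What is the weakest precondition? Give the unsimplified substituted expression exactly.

post: y >= 9
stmt 6: z := y - z  -- replace 0 occurrence(s) of z with (y - z)
  => y >= 9
stmt 5: x := z + z  -- replace 0 occurrence(s) of x with (z + z)
  => y >= 9
stmt 4: y := z * y  -- replace 1 occurrence(s) of y with (z * y)
  => ( z * y ) >= 9
stmt 3: x := 9 + x  -- replace 0 occurrence(s) of x with (9 + x)
  => ( z * y ) >= 9
stmt 2: x := z * y  -- replace 0 occurrence(s) of x with (z * y)
  => ( z * y ) >= 9
stmt 1: z := 7 * 6  -- replace 1 occurrence(s) of z with (7 * 6)
  => ( ( 7 * 6 ) * y ) >= 9

Answer: ( ( 7 * 6 ) * y ) >= 9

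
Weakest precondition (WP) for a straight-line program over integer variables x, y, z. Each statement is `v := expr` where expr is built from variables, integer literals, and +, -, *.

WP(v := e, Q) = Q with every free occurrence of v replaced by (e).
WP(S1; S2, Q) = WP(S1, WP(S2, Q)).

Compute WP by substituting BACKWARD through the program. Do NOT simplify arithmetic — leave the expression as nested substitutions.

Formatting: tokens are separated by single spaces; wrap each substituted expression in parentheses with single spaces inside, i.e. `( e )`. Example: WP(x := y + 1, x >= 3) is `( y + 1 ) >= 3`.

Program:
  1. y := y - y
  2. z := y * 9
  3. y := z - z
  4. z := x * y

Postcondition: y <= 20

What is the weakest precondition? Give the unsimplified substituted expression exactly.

post: y <= 20
stmt 4: z := x * y  -- replace 0 occurrence(s) of z with (x * y)
  => y <= 20
stmt 3: y := z - z  -- replace 1 occurrence(s) of y with (z - z)
  => ( z - z ) <= 20
stmt 2: z := y * 9  -- replace 2 occurrence(s) of z with (y * 9)
  => ( ( y * 9 ) - ( y * 9 ) ) <= 20
stmt 1: y := y - y  -- replace 2 occurrence(s) of y with (y - y)
  => ( ( ( y - y ) * 9 ) - ( ( y - y ) * 9 ) ) <= 20

Answer: ( ( ( y - y ) * 9 ) - ( ( y - y ) * 9 ) ) <= 20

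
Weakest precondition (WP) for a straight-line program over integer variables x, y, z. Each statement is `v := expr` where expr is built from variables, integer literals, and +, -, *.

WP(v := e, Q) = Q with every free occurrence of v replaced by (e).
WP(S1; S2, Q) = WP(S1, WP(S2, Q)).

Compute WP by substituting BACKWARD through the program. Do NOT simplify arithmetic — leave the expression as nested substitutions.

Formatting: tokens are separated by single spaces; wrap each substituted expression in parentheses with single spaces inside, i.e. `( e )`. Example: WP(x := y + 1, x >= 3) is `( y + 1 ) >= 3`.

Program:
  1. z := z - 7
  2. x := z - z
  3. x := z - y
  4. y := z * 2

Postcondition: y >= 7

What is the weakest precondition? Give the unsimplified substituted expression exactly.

Answer: ( ( z - 7 ) * 2 ) >= 7

Derivation:
post: y >= 7
stmt 4: y := z * 2  -- replace 1 occurrence(s) of y with (z * 2)
  => ( z * 2 ) >= 7
stmt 3: x := z - y  -- replace 0 occurrence(s) of x with (z - y)
  => ( z * 2 ) >= 7
stmt 2: x := z - z  -- replace 0 occurrence(s) of x with (z - z)
  => ( z * 2 ) >= 7
stmt 1: z := z - 7  -- replace 1 occurrence(s) of z with (z - 7)
  => ( ( z - 7 ) * 2 ) >= 7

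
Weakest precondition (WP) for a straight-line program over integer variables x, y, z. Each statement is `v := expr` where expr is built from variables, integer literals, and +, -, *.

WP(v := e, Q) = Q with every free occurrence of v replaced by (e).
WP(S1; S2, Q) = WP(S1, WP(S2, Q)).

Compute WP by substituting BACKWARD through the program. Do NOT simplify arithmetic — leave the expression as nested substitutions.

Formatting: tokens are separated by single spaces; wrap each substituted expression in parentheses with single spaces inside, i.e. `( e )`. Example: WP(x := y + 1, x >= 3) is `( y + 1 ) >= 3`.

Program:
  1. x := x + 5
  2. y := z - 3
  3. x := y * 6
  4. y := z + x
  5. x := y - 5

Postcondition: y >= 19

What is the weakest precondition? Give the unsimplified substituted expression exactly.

post: y >= 19
stmt 5: x := y - 5  -- replace 0 occurrence(s) of x with (y - 5)
  => y >= 19
stmt 4: y := z + x  -- replace 1 occurrence(s) of y with (z + x)
  => ( z + x ) >= 19
stmt 3: x := y * 6  -- replace 1 occurrence(s) of x with (y * 6)
  => ( z + ( y * 6 ) ) >= 19
stmt 2: y := z - 3  -- replace 1 occurrence(s) of y with (z - 3)
  => ( z + ( ( z - 3 ) * 6 ) ) >= 19
stmt 1: x := x + 5  -- replace 0 occurrence(s) of x with (x + 5)
  => ( z + ( ( z - 3 ) * 6 ) ) >= 19

Answer: ( z + ( ( z - 3 ) * 6 ) ) >= 19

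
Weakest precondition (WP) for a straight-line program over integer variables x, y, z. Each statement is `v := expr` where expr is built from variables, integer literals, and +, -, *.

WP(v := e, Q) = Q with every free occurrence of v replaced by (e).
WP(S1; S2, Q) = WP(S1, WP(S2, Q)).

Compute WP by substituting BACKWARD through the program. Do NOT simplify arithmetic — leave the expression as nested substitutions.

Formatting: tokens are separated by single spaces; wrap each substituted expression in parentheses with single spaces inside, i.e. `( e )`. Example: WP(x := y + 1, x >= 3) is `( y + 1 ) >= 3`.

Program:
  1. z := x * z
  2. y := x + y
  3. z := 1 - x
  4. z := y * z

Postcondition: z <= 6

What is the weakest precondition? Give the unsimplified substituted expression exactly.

post: z <= 6
stmt 4: z := y * z  -- replace 1 occurrence(s) of z with (y * z)
  => ( y * z ) <= 6
stmt 3: z := 1 - x  -- replace 1 occurrence(s) of z with (1 - x)
  => ( y * ( 1 - x ) ) <= 6
stmt 2: y := x + y  -- replace 1 occurrence(s) of y with (x + y)
  => ( ( x + y ) * ( 1 - x ) ) <= 6
stmt 1: z := x * z  -- replace 0 occurrence(s) of z with (x * z)
  => ( ( x + y ) * ( 1 - x ) ) <= 6

Answer: ( ( x + y ) * ( 1 - x ) ) <= 6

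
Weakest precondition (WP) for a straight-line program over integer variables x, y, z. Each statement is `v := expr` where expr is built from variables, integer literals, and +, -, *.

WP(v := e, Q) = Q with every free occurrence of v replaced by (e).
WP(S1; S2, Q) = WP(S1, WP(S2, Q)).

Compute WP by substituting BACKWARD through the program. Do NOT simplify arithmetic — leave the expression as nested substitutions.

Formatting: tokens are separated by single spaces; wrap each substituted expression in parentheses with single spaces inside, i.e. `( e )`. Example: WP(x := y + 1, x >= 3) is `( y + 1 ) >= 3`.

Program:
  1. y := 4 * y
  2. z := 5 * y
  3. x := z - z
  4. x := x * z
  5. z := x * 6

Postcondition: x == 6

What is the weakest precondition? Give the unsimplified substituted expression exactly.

Answer: ( ( ( 5 * ( 4 * y ) ) - ( 5 * ( 4 * y ) ) ) * ( 5 * ( 4 * y ) ) ) == 6

Derivation:
post: x == 6
stmt 5: z := x * 6  -- replace 0 occurrence(s) of z with (x * 6)
  => x == 6
stmt 4: x := x * z  -- replace 1 occurrence(s) of x with (x * z)
  => ( x * z ) == 6
stmt 3: x := z - z  -- replace 1 occurrence(s) of x with (z - z)
  => ( ( z - z ) * z ) == 6
stmt 2: z := 5 * y  -- replace 3 occurrence(s) of z with (5 * y)
  => ( ( ( 5 * y ) - ( 5 * y ) ) * ( 5 * y ) ) == 6
stmt 1: y := 4 * y  -- replace 3 occurrence(s) of y with (4 * y)
  => ( ( ( 5 * ( 4 * y ) ) - ( 5 * ( 4 * y ) ) ) * ( 5 * ( 4 * y ) ) ) == 6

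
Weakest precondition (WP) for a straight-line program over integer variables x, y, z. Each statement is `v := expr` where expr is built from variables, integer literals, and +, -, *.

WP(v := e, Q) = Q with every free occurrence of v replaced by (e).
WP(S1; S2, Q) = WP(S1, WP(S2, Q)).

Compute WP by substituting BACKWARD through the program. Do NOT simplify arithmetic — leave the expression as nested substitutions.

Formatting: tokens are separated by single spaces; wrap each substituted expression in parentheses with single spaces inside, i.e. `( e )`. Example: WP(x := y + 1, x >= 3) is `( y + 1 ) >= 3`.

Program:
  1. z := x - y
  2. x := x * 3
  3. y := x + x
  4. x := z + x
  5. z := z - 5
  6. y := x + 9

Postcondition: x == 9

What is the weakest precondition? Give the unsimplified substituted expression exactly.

post: x == 9
stmt 6: y := x + 9  -- replace 0 occurrence(s) of y with (x + 9)
  => x == 9
stmt 5: z := z - 5  -- replace 0 occurrence(s) of z with (z - 5)
  => x == 9
stmt 4: x := z + x  -- replace 1 occurrence(s) of x with (z + x)
  => ( z + x ) == 9
stmt 3: y := x + x  -- replace 0 occurrence(s) of y with (x + x)
  => ( z + x ) == 9
stmt 2: x := x * 3  -- replace 1 occurrence(s) of x with (x * 3)
  => ( z + ( x * 3 ) ) == 9
stmt 1: z := x - y  -- replace 1 occurrence(s) of z with (x - y)
  => ( ( x - y ) + ( x * 3 ) ) == 9

Answer: ( ( x - y ) + ( x * 3 ) ) == 9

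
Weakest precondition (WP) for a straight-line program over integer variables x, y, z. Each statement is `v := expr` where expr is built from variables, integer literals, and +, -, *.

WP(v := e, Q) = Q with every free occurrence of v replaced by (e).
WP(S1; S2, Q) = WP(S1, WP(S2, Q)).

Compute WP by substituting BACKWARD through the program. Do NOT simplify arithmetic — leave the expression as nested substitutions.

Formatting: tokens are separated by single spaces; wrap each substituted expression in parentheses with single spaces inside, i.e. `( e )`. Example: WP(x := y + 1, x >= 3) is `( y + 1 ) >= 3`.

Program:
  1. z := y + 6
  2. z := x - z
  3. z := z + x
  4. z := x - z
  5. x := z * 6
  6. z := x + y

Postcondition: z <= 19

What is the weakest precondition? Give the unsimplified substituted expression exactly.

post: z <= 19
stmt 6: z := x + y  -- replace 1 occurrence(s) of z with (x + y)
  => ( x + y ) <= 19
stmt 5: x := z * 6  -- replace 1 occurrence(s) of x with (z * 6)
  => ( ( z * 6 ) + y ) <= 19
stmt 4: z := x - z  -- replace 1 occurrence(s) of z with (x - z)
  => ( ( ( x - z ) * 6 ) + y ) <= 19
stmt 3: z := z + x  -- replace 1 occurrence(s) of z with (z + x)
  => ( ( ( x - ( z + x ) ) * 6 ) + y ) <= 19
stmt 2: z := x - z  -- replace 1 occurrence(s) of z with (x - z)
  => ( ( ( x - ( ( x - z ) + x ) ) * 6 ) + y ) <= 19
stmt 1: z := y + 6  -- replace 1 occurrence(s) of z with (y + 6)
  => ( ( ( x - ( ( x - ( y + 6 ) ) + x ) ) * 6 ) + y ) <= 19

Answer: ( ( ( x - ( ( x - ( y + 6 ) ) + x ) ) * 6 ) + y ) <= 19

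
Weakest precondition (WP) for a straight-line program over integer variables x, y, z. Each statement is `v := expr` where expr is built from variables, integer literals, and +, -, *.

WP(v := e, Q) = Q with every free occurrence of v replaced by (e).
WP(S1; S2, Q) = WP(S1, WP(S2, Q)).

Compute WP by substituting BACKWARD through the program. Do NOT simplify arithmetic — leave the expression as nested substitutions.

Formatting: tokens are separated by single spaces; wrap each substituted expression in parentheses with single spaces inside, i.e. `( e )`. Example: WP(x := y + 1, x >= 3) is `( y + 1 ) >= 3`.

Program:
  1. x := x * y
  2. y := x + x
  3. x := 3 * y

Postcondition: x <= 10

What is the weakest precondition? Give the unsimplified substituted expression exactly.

post: x <= 10
stmt 3: x := 3 * y  -- replace 1 occurrence(s) of x with (3 * y)
  => ( 3 * y ) <= 10
stmt 2: y := x + x  -- replace 1 occurrence(s) of y with (x + x)
  => ( 3 * ( x + x ) ) <= 10
stmt 1: x := x * y  -- replace 2 occurrence(s) of x with (x * y)
  => ( 3 * ( ( x * y ) + ( x * y ) ) ) <= 10

Answer: ( 3 * ( ( x * y ) + ( x * y ) ) ) <= 10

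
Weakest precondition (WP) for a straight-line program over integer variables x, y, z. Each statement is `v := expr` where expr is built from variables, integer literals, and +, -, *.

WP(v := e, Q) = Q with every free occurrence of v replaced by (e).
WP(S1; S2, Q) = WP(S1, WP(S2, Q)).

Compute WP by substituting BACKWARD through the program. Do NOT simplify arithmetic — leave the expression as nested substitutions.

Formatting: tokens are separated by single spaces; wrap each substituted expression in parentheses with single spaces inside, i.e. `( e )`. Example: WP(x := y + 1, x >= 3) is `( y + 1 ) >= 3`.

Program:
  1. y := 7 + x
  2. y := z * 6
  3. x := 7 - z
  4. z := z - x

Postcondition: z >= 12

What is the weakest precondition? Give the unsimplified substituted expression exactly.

post: z >= 12
stmt 4: z := z - x  -- replace 1 occurrence(s) of z with (z - x)
  => ( z - x ) >= 12
stmt 3: x := 7 - z  -- replace 1 occurrence(s) of x with (7 - z)
  => ( z - ( 7 - z ) ) >= 12
stmt 2: y := z * 6  -- replace 0 occurrence(s) of y with (z * 6)
  => ( z - ( 7 - z ) ) >= 12
stmt 1: y := 7 + x  -- replace 0 occurrence(s) of y with (7 + x)
  => ( z - ( 7 - z ) ) >= 12

Answer: ( z - ( 7 - z ) ) >= 12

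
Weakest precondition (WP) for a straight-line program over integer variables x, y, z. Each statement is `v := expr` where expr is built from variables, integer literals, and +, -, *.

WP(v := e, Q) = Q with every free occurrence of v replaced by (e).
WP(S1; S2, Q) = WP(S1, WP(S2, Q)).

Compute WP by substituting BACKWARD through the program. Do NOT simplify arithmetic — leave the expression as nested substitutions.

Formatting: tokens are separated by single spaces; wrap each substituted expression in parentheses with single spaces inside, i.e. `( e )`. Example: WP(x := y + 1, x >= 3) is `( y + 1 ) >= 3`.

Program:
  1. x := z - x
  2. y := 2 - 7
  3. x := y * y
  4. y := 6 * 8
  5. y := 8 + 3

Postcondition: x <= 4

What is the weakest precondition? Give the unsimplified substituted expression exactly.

post: x <= 4
stmt 5: y := 8 + 3  -- replace 0 occurrence(s) of y with (8 + 3)
  => x <= 4
stmt 4: y := 6 * 8  -- replace 0 occurrence(s) of y with (6 * 8)
  => x <= 4
stmt 3: x := y * y  -- replace 1 occurrence(s) of x with (y * y)
  => ( y * y ) <= 4
stmt 2: y := 2 - 7  -- replace 2 occurrence(s) of y with (2 - 7)
  => ( ( 2 - 7 ) * ( 2 - 7 ) ) <= 4
stmt 1: x := z - x  -- replace 0 occurrence(s) of x with (z - x)
  => ( ( 2 - 7 ) * ( 2 - 7 ) ) <= 4

Answer: ( ( 2 - 7 ) * ( 2 - 7 ) ) <= 4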